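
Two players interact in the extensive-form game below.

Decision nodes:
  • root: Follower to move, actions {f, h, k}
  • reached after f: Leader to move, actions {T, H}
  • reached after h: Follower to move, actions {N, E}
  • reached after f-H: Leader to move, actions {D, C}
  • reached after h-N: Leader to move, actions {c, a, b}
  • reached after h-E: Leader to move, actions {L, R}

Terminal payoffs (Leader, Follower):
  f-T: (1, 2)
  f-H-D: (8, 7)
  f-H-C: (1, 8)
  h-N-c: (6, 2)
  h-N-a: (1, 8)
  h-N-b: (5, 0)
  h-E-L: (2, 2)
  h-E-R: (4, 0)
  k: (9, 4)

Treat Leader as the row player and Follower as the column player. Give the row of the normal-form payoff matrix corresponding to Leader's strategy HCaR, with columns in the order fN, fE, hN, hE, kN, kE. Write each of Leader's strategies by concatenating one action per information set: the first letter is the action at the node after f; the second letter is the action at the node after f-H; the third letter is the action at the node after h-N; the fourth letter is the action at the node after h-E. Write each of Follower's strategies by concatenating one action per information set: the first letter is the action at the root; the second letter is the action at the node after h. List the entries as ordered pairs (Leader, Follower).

(1,8) (1,8) (1,8) (4,0) (9,4) (9,4)

vs fN: Follower plays f → Leader plays H at [f] → Leader plays C at [f-H] → (1, 8)
vs fE: Follower plays f → Leader plays H at [f] → Leader plays C at [f-H] → (1, 8)
vs hN: Follower plays h → Follower plays N at [h] → Leader plays a at [h-N] → (1, 8)
vs hE: Follower plays h → Follower plays E at [h] → Leader plays R at [h-E] → (4, 0)
vs kN: Follower plays k → (9, 4)
vs kE: Follower plays k → (9, 4)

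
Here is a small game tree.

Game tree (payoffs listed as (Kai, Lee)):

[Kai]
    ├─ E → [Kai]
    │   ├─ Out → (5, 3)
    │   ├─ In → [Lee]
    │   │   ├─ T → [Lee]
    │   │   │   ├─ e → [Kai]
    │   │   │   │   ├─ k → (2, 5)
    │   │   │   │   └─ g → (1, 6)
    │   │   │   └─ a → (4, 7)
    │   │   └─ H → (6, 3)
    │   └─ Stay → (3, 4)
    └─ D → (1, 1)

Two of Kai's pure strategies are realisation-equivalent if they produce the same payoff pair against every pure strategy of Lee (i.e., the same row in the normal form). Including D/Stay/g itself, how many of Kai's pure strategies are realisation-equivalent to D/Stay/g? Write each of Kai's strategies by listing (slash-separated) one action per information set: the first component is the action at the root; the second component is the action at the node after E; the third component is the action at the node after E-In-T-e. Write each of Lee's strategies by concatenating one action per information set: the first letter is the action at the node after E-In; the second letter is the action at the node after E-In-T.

6

Row for D/Stay/g (columns Te, Ta, He, Ha): (1,1) (1,1) (1,1) (1,1).
Under D/Stay/g, Kai's choice at the node after E and at the node after E-In-T-e can never be reached regardless of what Lee does, so varying those choices leaves every outcome unchanged.
Holding the reachable choices fixed and varying the unreachable ones freely already gives 3 × 2 = 6 equivalent strategies.
No other strategy reproduces this row, so those 6 are the full class: D/Out/k, D/Out/g, D/In/k, D/In/g, D/Stay/k, D/Stay/g.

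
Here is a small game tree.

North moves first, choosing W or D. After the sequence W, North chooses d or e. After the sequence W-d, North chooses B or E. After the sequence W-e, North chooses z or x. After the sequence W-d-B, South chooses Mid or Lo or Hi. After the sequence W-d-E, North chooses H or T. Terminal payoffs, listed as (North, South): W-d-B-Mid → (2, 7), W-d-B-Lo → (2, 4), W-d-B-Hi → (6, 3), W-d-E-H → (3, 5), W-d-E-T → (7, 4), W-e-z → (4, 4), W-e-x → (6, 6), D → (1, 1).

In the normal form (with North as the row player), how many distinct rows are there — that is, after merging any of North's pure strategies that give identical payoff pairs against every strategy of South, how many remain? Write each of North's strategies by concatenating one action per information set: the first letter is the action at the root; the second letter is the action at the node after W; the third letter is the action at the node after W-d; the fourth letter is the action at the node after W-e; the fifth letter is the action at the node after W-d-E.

North has 32 pure strategies: WdBzH, WdBzT, WdBxH, WdBxT, WdEzH, WdEzT, WdExH, WdExT, WeBzH, WeBzT, WeBxH, WeBxT, WeEzH, WeEzT, WeExH, WeExT, DdBzH, DdBzT, DdBxH, DdBxT, DdEzH, DdEzT, DdExH, DdExT, DeBzH, DeBzT, DeBxH, DeBxT, DeEzH, DeEzT, DeExH, DeExT. Columns: Mid, Lo, Hi.
{WdBzH, WdBzT, WdBxH, WdBxT} → row (2,7) (2,4) (6,3)
{WdEzH, WdExH} → row (3,5) (3,5) (3,5)
{WdEzT, WdExT} → row (7,4) (7,4) (7,4)
{WeBzH, WeBzT, WeEzH, WeEzT} → row (4,4) (4,4) (4,4)
{WeBxH, WeBxT, WeExH, WeExT} → row (6,6) (6,6) (6,6)
{DdBzH, DdBzT, DdBxH, DdBxT, DdEzH, DdEzT, DdExH, DdExT, DeBzH, DeBzT, DeBxH, DeBxT, DeEzH, DeEzT, DeExH, DeExT} → row (1,1) (1,1) (1,1)
That's 6 distinct rows out of 32 strategies.

6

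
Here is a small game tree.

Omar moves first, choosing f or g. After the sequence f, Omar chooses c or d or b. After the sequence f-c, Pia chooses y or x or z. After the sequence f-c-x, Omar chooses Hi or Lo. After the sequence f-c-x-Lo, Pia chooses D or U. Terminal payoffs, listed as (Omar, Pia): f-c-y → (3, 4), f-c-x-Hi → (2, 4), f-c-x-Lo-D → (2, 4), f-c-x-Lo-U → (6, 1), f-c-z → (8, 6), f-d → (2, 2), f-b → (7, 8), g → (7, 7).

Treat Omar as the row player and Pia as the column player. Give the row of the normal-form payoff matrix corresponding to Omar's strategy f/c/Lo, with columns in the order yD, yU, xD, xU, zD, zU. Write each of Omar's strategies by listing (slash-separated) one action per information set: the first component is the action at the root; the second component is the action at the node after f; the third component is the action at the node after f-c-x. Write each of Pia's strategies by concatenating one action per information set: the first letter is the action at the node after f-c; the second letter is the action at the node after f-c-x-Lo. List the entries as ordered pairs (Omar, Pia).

(3,4) (3,4) (2,4) (6,1) (8,6) (8,6)

vs yD: Omar plays f → Omar plays c at [f] → Pia plays y at [f-c] → (3, 4)
vs yU: Omar plays f → Omar plays c at [f] → Pia plays y at [f-c] → (3, 4)
vs xD: Omar plays f → Omar plays c at [f] → Pia plays x at [f-c] → Omar plays Lo at [f-c-x] → Pia plays D at [f-c-x-Lo] → (2, 4)
vs xU: Omar plays f → Omar plays c at [f] → Pia plays x at [f-c] → Omar plays Lo at [f-c-x] → Pia plays U at [f-c-x-Lo] → (6, 1)
vs zD: Omar plays f → Omar plays c at [f] → Pia plays z at [f-c] → (8, 6)
vs zU: Omar plays f → Omar plays c at [f] → Pia plays z at [f-c] → (8, 6)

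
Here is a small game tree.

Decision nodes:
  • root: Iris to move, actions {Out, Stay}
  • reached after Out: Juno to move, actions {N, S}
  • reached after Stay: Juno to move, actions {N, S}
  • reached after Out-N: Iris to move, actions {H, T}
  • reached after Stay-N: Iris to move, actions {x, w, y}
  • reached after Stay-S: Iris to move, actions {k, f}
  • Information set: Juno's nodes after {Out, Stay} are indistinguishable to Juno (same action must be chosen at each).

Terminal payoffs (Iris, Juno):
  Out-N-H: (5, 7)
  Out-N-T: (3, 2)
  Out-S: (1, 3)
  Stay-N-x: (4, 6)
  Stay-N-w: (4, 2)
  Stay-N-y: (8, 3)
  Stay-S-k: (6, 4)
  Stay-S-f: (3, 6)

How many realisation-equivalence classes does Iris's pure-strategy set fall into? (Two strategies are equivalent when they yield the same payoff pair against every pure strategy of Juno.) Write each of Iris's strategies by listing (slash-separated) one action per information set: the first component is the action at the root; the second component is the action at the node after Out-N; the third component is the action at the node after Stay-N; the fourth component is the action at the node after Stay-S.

8

Iris has 24 pure strategies: Out/H/x/k, Out/H/x/f, Out/H/w/k, Out/H/w/f, Out/H/y/k, Out/H/y/f, Out/T/x/k, Out/T/x/f, Out/T/w/k, Out/T/w/f, Out/T/y/k, Out/T/y/f, Stay/H/x/k, Stay/H/x/f, Stay/H/w/k, Stay/H/w/f, Stay/H/y/k, Stay/H/y/f, Stay/T/x/k, Stay/T/x/f, Stay/T/w/k, Stay/T/w/f, Stay/T/y/k, Stay/T/y/f. Columns: N, S.
{Out/H/x/k, Out/H/x/f, Out/H/w/k, Out/H/w/f, Out/H/y/k, Out/H/y/f} → row (5,7) (1,3)
{Out/T/x/k, Out/T/x/f, Out/T/w/k, Out/T/w/f, Out/T/y/k, Out/T/y/f} → row (3,2) (1,3)
{Stay/H/x/k, Stay/T/x/k} → row (4,6) (6,4)
{Stay/H/x/f, Stay/T/x/f} → row (4,6) (3,6)
{Stay/H/w/k, Stay/T/w/k} → row (4,2) (6,4)
{Stay/H/w/f, Stay/T/w/f} → row (4,2) (3,6)
{Stay/H/y/k, Stay/T/y/k} → row (8,3) (6,4)
{Stay/H/y/f, Stay/T/y/f} → row (8,3) (3,6)
That's 8 distinct rows out of 24 strategies.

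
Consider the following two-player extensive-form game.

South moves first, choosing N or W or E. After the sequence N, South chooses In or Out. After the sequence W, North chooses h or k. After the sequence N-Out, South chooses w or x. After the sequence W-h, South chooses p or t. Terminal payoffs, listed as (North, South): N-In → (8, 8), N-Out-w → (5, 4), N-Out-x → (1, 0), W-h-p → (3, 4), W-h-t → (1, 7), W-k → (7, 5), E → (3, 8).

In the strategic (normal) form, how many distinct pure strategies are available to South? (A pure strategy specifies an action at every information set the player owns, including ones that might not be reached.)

South owns the root with actions {N, W, E} — three choices.
South owns the node after N with actions {In, Out} — two choices.
South owns the node after N-Out with actions {w, x} — two choices.
South owns the node after W-h with actions {p, t} — two choices.
A pure strategy fixes one action at each information set independently, so the count is the product 3 × 2 × 2 × 2 = 24.

24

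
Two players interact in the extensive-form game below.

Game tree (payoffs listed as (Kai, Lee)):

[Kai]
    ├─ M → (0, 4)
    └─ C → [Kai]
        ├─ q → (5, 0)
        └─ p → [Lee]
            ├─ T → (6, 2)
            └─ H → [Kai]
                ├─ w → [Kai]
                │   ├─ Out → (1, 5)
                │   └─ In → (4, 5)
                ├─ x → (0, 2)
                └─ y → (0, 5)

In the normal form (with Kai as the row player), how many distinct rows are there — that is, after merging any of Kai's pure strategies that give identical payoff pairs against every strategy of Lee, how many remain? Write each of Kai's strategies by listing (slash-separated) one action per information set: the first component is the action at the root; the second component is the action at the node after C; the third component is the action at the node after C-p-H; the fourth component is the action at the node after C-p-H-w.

Kai has 24 pure strategies: M/q/w/Out, M/q/w/In, M/q/x/Out, M/q/x/In, M/q/y/Out, M/q/y/In, M/p/w/Out, M/p/w/In, M/p/x/Out, M/p/x/In, M/p/y/Out, M/p/y/In, C/q/w/Out, C/q/w/In, C/q/x/Out, C/q/x/In, C/q/y/Out, C/q/y/In, C/p/w/Out, C/p/w/In, C/p/x/Out, C/p/x/In, C/p/y/Out, C/p/y/In. Columns: T, H.
{M/q/w/Out, M/q/w/In, M/q/x/Out, M/q/x/In, M/q/y/Out, M/q/y/In, M/p/w/Out, M/p/w/In, M/p/x/Out, M/p/x/In, M/p/y/Out, M/p/y/In} → row (0,4) (0,4)
{C/q/w/Out, C/q/w/In, C/q/x/Out, C/q/x/In, C/q/y/Out, C/q/y/In} → row (5,0) (5,0)
{C/p/w/Out} → row (6,2) (1,5)
{C/p/w/In} → row (6,2) (4,5)
{C/p/x/Out, C/p/x/In} → row (6,2) (0,2)
{C/p/y/Out, C/p/y/In} → row (6,2) (0,5)
That's 6 distinct rows out of 24 strategies.

6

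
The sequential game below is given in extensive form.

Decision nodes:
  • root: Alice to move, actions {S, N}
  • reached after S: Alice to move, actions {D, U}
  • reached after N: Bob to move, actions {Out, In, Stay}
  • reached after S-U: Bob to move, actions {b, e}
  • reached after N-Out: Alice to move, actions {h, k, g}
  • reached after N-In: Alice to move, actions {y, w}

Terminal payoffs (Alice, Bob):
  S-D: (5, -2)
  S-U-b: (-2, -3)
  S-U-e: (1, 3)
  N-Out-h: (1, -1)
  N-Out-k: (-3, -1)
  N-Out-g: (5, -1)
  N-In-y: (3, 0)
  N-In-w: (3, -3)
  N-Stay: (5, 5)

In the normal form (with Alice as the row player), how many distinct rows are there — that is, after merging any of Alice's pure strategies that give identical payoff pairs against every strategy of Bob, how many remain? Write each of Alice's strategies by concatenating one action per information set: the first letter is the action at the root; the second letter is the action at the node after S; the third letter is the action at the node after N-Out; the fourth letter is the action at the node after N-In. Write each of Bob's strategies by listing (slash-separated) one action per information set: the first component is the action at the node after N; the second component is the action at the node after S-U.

8

Alice has 24 pure strategies: SDhy, SDhw, SDky, SDkw, SDgy, SDgw, SUhy, SUhw, SUky, SUkw, SUgy, SUgw, NDhy, NDhw, NDky, NDkw, NDgy, NDgw, NUhy, NUhw, NUky, NUkw, NUgy, NUgw. Columns: Out/b, Out/e, In/b, In/e, Stay/b, Stay/e.
{SDhy, SDhw, SDky, SDkw, SDgy, SDgw} → row (5,-2) (5,-2) (5,-2) (5,-2) (5,-2) (5,-2)
{SUhy, SUhw, SUky, SUkw, SUgy, SUgw} → row (-2,-3) (1,3) (-2,-3) (1,3) (-2,-3) (1,3)
{NDhy, NUhy} → row (1,-1) (1,-1) (3,0) (3,0) (5,5) (5,5)
{NDhw, NUhw} → row (1,-1) (1,-1) (3,-3) (3,-3) (5,5) (5,5)
{NDky, NUky} → row (-3,-1) (-3,-1) (3,0) (3,0) (5,5) (5,5)
{NDkw, NUkw} → row (-3,-1) (-3,-1) (3,-3) (3,-3) (5,5) (5,5)
{NDgy, NUgy} → row (5,-1) (5,-1) (3,0) (3,0) (5,5) (5,5)
{NDgw, NUgw} → row (5,-1) (5,-1) (3,-3) (3,-3) (5,5) (5,5)
That's 8 distinct rows out of 24 strategies.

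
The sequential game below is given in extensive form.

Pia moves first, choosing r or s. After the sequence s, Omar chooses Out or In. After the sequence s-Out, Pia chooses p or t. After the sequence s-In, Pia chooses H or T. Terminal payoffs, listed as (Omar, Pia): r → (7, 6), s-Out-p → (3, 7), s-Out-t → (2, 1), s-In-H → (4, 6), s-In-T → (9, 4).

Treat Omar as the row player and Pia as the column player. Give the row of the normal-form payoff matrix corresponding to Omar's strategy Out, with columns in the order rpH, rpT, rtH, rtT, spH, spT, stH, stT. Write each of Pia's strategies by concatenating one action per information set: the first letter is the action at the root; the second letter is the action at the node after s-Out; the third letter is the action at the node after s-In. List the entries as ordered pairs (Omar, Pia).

vs rpH: Pia plays r → (7, 6)
vs rpT: Pia plays r → (7, 6)
vs rtH: Pia plays r → (7, 6)
vs rtT: Pia plays r → (7, 6)
vs spH: Pia plays s → Omar plays Out at [s] → Pia plays p at [s-Out] → (3, 7)
vs spT: Pia plays s → Omar plays Out at [s] → Pia plays p at [s-Out] → (3, 7)
vs stH: Pia plays s → Omar plays Out at [s] → Pia plays t at [s-Out] → (2, 1)
vs stT: Pia plays s → Omar plays Out at [s] → Pia plays t at [s-Out] → (2, 1)

(7,6) (7,6) (7,6) (7,6) (3,7) (3,7) (2,1) (2,1)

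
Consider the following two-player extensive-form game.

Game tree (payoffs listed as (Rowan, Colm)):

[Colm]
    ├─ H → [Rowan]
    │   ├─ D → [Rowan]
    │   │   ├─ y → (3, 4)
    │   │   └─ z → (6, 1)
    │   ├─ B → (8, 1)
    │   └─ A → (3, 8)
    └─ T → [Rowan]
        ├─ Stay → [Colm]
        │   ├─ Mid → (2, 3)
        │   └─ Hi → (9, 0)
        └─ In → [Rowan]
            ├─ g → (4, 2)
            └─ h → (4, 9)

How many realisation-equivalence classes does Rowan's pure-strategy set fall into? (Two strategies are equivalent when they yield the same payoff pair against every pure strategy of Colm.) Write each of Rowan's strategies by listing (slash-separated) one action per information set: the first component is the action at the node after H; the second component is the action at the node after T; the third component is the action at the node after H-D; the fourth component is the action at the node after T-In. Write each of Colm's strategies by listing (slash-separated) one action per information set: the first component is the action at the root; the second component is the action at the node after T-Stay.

Rowan has 24 pure strategies: D/Stay/y/g, D/Stay/y/h, D/Stay/z/g, D/Stay/z/h, D/In/y/g, D/In/y/h, D/In/z/g, D/In/z/h, B/Stay/y/g, B/Stay/y/h, B/Stay/z/g, B/Stay/z/h, B/In/y/g, B/In/y/h, B/In/z/g, B/In/z/h, A/Stay/y/g, A/Stay/y/h, A/Stay/z/g, A/Stay/z/h, A/In/y/g, A/In/y/h, A/In/z/g, A/In/z/h. Columns: H/Mid, H/Hi, T/Mid, T/Hi.
{D/Stay/y/g, D/Stay/y/h} → row (3,4) (3,4) (2,3) (9,0)
{D/Stay/z/g, D/Stay/z/h} → row (6,1) (6,1) (2,3) (9,0)
{D/In/y/g} → row (3,4) (3,4) (4,2) (4,2)
{D/In/y/h} → row (3,4) (3,4) (4,9) (4,9)
{D/In/z/g} → row (6,1) (6,1) (4,2) (4,2)
{D/In/z/h} → row (6,1) (6,1) (4,9) (4,9)
{B/Stay/y/g, B/Stay/y/h, B/Stay/z/g, B/Stay/z/h} → row (8,1) (8,1) (2,3) (9,0)
{B/In/y/g, B/In/z/g} → row (8,1) (8,1) (4,2) (4,2)
{B/In/y/h, B/In/z/h} → row (8,1) (8,1) (4,9) (4,9)
{A/Stay/y/g, A/Stay/y/h, A/Stay/z/g, A/Stay/z/h} → row (3,8) (3,8) (2,3) (9,0)
{A/In/y/g, A/In/z/g} → row (3,8) (3,8) (4,2) (4,2)
{A/In/y/h, A/In/z/h} → row (3,8) (3,8) (4,9) (4,9)
That's 12 distinct rows out of 24 strategies.

12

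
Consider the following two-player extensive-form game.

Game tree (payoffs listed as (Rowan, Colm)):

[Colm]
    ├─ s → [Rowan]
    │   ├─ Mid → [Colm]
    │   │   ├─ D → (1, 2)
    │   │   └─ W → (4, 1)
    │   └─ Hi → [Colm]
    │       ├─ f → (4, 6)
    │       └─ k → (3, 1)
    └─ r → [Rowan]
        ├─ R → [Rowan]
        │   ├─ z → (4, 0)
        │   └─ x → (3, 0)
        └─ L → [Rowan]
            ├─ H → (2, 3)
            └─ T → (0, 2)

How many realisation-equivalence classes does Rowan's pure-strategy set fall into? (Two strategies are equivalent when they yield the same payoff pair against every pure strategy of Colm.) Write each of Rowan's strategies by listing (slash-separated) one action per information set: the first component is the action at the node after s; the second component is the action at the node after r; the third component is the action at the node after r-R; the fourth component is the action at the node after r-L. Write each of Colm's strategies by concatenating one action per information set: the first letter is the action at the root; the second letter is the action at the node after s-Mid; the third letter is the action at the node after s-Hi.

Rowan has 16 pure strategies: Mid/R/z/H, Mid/R/z/T, Mid/R/x/H, Mid/R/x/T, Mid/L/z/H, Mid/L/z/T, Mid/L/x/H, Mid/L/x/T, Hi/R/z/H, Hi/R/z/T, Hi/R/x/H, Hi/R/x/T, Hi/L/z/H, Hi/L/z/T, Hi/L/x/H, Hi/L/x/T. Columns: sDf, sDk, sWf, sWk, rDf, rDk, rWf, rWk.
{Mid/R/z/H, Mid/R/z/T} → row (1,2) (1,2) (4,1) (4,1) (4,0) (4,0) (4,0) (4,0)
{Mid/R/x/H, Mid/R/x/T} → row (1,2) (1,2) (4,1) (4,1) (3,0) (3,0) (3,0) (3,0)
{Mid/L/z/H, Mid/L/x/H} → row (1,2) (1,2) (4,1) (4,1) (2,3) (2,3) (2,3) (2,3)
{Mid/L/z/T, Mid/L/x/T} → row (1,2) (1,2) (4,1) (4,1) (0,2) (0,2) (0,2) (0,2)
{Hi/R/z/H, Hi/R/z/T} → row (4,6) (3,1) (4,6) (3,1) (4,0) (4,0) (4,0) (4,0)
{Hi/R/x/H, Hi/R/x/T} → row (4,6) (3,1) (4,6) (3,1) (3,0) (3,0) (3,0) (3,0)
{Hi/L/z/H, Hi/L/x/H} → row (4,6) (3,1) (4,6) (3,1) (2,3) (2,3) (2,3) (2,3)
{Hi/L/z/T, Hi/L/x/T} → row (4,6) (3,1) (4,6) (3,1) (0,2) (0,2) (0,2) (0,2)
That's 8 distinct rows out of 16 strategies.

8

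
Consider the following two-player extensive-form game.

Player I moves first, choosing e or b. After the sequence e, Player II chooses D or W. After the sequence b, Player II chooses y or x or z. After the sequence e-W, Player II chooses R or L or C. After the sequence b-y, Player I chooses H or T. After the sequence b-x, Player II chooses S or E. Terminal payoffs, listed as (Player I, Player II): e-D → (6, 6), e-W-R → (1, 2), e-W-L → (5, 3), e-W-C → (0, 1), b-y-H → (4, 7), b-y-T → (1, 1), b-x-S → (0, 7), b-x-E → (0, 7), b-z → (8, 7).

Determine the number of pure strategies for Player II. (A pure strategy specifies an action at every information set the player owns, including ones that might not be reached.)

36

Player II owns the node after e with actions {D, W} — two choices.
Player II owns the node after b with actions {y, x, z} — three choices.
Player II owns the node after e-W with actions {R, L, C} — three choices.
Player II owns the node after b-x with actions {S, E} — two choices.
A pure strategy fixes one action at each information set independently, so the count is the product 2 × 3 × 3 × 2 = 36.
(For reference, Player I has 4 pure strategies, giving a 36×4 normal-form matrix.)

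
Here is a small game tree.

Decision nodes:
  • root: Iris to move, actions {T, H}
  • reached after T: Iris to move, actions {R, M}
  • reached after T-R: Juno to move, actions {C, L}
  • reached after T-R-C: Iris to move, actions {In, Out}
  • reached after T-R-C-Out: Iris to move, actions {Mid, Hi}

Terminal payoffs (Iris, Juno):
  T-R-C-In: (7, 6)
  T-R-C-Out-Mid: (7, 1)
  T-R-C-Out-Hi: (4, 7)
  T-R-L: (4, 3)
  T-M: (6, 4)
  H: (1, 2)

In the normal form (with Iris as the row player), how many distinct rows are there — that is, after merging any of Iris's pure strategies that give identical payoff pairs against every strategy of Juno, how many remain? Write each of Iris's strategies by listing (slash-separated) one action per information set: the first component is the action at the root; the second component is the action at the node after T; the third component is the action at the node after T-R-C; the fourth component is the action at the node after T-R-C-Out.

5

Iris has 16 pure strategies: T/R/In/Mid, T/R/In/Hi, T/R/Out/Mid, T/R/Out/Hi, T/M/In/Mid, T/M/In/Hi, T/M/Out/Mid, T/M/Out/Hi, H/R/In/Mid, H/R/In/Hi, H/R/Out/Mid, H/R/Out/Hi, H/M/In/Mid, H/M/In/Hi, H/M/Out/Mid, H/M/Out/Hi. Columns: C, L.
{T/R/In/Mid, T/R/In/Hi} → row (7,6) (4,3)
{T/R/Out/Mid} → row (7,1) (4,3)
{T/R/Out/Hi} → row (4,7) (4,3)
{T/M/In/Mid, T/M/In/Hi, T/M/Out/Mid, T/M/Out/Hi} → row (6,4) (6,4)
{H/R/In/Mid, H/R/In/Hi, H/R/Out/Mid, H/R/Out/Hi, H/M/In/Mid, H/M/In/Hi, H/M/Out/Mid, H/M/Out/Hi} → row (1,2) (1,2)
That's 5 distinct rows out of 16 strategies.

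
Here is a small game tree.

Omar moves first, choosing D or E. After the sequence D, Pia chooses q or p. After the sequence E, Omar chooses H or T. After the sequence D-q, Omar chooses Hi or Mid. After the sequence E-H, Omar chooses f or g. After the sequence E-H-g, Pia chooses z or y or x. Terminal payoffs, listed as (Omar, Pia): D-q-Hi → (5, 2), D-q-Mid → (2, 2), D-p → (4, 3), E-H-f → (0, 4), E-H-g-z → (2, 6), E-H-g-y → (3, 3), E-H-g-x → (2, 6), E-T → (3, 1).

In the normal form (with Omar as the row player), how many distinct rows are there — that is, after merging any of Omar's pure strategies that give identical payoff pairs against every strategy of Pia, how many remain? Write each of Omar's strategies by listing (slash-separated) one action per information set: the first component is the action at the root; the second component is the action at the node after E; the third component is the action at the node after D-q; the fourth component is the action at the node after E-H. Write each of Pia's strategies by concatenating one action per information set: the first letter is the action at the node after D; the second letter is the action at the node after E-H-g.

5

Omar has 16 pure strategies: D/H/Hi/f, D/H/Hi/g, D/H/Mid/f, D/H/Mid/g, D/T/Hi/f, D/T/Hi/g, D/T/Mid/f, D/T/Mid/g, E/H/Hi/f, E/H/Hi/g, E/H/Mid/f, E/H/Mid/g, E/T/Hi/f, E/T/Hi/g, E/T/Mid/f, E/T/Mid/g. Columns: qz, qy, qx, pz, py, px.
{D/H/Hi/f, D/H/Hi/g, D/T/Hi/f, D/T/Hi/g} → row (5,2) (5,2) (5,2) (4,3) (4,3) (4,3)
{D/H/Mid/f, D/H/Mid/g, D/T/Mid/f, D/T/Mid/g} → row (2,2) (2,2) (2,2) (4,3) (4,3) (4,3)
{E/H/Hi/f, E/H/Mid/f} → row (0,4) (0,4) (0,4) (0,4) (0,4) (0,4)
{E/H/Hi/g, E/H/Mid/g} → row (2,6) (3,3) (2,6) (2,6) (3,3) (2,6)
{E/T/Hi/f, E/T/Hi/g, E/T/Mid/f, E/T/Mid/g} → row (3,1) (3,1) (3,1) (3,1) (3,1) (3,1)
That's 5 distinct rows out of 16 strategies.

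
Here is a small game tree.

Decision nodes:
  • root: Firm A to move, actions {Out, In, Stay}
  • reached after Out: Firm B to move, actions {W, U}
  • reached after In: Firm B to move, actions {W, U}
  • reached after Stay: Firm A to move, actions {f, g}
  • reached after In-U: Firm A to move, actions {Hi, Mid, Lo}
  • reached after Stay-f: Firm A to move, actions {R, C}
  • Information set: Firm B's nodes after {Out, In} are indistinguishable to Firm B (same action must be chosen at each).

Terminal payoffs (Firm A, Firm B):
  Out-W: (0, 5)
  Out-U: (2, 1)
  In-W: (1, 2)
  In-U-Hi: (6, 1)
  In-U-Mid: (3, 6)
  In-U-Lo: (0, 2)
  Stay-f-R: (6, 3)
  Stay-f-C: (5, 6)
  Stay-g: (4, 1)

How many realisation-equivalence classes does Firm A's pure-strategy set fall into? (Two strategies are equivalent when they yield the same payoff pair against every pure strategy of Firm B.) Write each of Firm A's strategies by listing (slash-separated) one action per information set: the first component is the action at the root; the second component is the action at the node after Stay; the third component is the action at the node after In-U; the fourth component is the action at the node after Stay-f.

Firm A has 36 pure strategies: Out/f/Hi/R, Out/f/Hi/C, Out/f/Mid/R, Out/f/Mid/C, Out/f/Lo/R, Out/f/Lo/C, Out/g/Hi/R, Out/g/Hi/C, Out/g/Mid/R, Out/g/Mid/C, Out/g/Lo/R, Out/g/Lo/C, In/f/Hi/R, In/f/Hi/C, In/f/Mid/R, In/f/Mid/C, In/f/Lo/R, In/f/Lo/C, In/g/Hi/R, In/g/Hi/C, In/g/Mid/R, In/g/Mid/C, In/g/Lo/R, In/g/Lo/C, Stay/f/Hi/R, Stay/f/Hi/C, Stay/f/Mid/R, Stay/f/Mid/C, Stay/f/Lo/R, Stay/f/Lo/C, Stay/g/Hi/R, Stay/g/Hi/C, Stay/g/Mid/R, Stay/g/Mid/C, Stay/g/Lo/R, Stay/g/Lo/C. Columns: W, U.
{Out/f/Hi/R, Out/f/Hi/C, Out/f/Mid/R, Out/f/Mid/C, Out/f/Lo/R, Out/f/Lo/C, Out/g/Hi/R, Out/g/Hi/C, Out/g/Mid/R, Out/g/Mid/C, Out/g/Lo/R, Out/g/Lo/C} → row (0,5) (2,1)
{In/f/Hi/R, In/f/Hi/C, In/g/Hi/R, In/g/Hi/C} → row (1,2) (6,1)
{In/f/Mid/R, In/f/Mid/C, In/g/Mid/R, In/g/Mid/C} → row (1,2) (3,6)
{In/f/Lo/R, In/f/Lo/C, In/g/Lo/R, In/g/Lo/C} → row (1,2) (0,2)
{Stay/f/Hi/R, Stay/f/Mid/R, Stay/f/Lo/R} → row (6,3) (6,3)
{Stay/f/Hi/C, Stay/f/Mid/C, Stay/f/Lo/C} → row (5,6) (5,6)
{Stay/g/Hi/R, Stay/g/Hi/C, Stay/g/Mid/R, Stay/g/Mid/C, Stay/g/Lo/R, Stay/g/Lo/C} → row (4,1) (4,1)
That's 7 distinct rows out of 36 strategies.

7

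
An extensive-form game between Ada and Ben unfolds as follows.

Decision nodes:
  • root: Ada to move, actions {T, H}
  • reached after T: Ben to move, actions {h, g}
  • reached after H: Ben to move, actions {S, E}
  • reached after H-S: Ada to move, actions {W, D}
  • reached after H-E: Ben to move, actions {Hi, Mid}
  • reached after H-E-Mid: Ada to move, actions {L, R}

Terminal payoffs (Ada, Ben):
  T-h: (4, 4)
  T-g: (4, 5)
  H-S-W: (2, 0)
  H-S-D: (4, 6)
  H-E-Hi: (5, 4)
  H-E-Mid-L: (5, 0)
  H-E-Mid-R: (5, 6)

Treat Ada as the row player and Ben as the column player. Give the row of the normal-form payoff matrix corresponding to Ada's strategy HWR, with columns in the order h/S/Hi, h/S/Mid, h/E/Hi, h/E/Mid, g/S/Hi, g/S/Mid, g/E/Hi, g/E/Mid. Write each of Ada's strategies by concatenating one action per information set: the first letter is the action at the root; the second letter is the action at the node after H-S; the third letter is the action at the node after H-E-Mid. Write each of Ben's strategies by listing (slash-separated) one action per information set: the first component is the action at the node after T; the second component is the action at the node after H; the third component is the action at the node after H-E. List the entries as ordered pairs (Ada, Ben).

vs h/S/Hi: Ada plays H → Ben plays S at [H] → Ada plays W at [H-S] → (2, 0)
vs h/S/Mid: Ada plays H → Ben plays S at [H] → Ada plays W at [H-S] → (2, 0)
vs h/E/Hi: Ada plays H → Ben plays E at [H] → Ben plays Hi at [H-E] → (5, 4)
vs h/E/Mid: Ada plays H → Ben plays E at [H] → Ben plays Mid at [H-E] → Ada plays R at [H-E-Mid] → (5, 6)
vs g/S/Hi: Ada plays H → Ben plays S at [H] → Ada plays W at [H-S] → (2, 0)
vs g/S/Mid: Ada plays H → Ben plays S at [H] → Ada plays W at [H-S] → (2, 0)
vs g/E/Hi: Ada plays H → Ben plays E at [H] → Ben plays Hi at [H-E] → (5, 4)
vs g/E/Mid: Ada plays H → Ben plays E at [H] → Ben plays Mid at [H-E] → Ada plays R at [H-E-Mid] → (5, 6)

(2,0) (2,0) (5,4) (5,6) (2,0) (2,0) (5,4) (5,6)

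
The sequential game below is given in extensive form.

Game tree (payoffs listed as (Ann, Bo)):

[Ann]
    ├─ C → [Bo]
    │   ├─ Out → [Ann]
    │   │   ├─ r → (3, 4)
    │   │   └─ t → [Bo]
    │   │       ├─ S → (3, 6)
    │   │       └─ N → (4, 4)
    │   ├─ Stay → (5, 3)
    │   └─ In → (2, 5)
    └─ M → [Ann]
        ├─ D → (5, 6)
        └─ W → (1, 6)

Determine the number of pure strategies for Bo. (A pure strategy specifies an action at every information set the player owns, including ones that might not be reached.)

Bo owns the node after C with actions {Out, Stay, In} — three choices.
Bo owns the node after C-Out-t with actions {S, N} — two choices.
A pure strategy fixes one action at each information set independently, so the count is the product 3 × 2 = 6.
(For reference, Ann has 8 pure strategies, giving a 6×8 normal-form matrix.)

6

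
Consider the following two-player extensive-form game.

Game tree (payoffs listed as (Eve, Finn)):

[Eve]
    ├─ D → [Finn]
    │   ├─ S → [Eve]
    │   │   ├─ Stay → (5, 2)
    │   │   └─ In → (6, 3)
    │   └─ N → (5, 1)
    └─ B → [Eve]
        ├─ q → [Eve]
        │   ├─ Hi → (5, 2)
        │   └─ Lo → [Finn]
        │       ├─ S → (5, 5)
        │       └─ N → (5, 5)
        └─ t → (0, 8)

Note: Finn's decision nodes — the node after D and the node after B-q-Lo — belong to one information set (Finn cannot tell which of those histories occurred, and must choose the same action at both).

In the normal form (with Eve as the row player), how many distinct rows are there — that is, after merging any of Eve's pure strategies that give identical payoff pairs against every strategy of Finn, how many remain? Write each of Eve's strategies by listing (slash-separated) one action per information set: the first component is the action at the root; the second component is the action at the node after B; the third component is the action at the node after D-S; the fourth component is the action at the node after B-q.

5

Eve has 16 pure strategies: D/q/Stay/Hi, D/q/Stay/Lo, D/q/In/Hi, D/q/In/Lo, D/t/Stay/Hi, D/t/Stay/Lo, D/t/In/Hi, D/t/In/Lo, B/q/Stay/Hi, B/q/Stay/Lo, B/q/In/Hi, B/q/In/Lo, B/t/Stay/Hi, B/t/Stay/Lo, B/t/In/Hi, B/t/In/Lo. Columns: S, N.
{D/q/Stay/Hi, D/q/Stay/Lo, D/t/Stay/Hi, D/t/Stay/Lo} → row (5,2) (5,1)
{D/q/In/Hi, D/q/In/Lo, D/t/In/Hi, D/t/In/Lo} → row (6,3) (5,1)
{B/q/Stay/Hi, B/q/In/Hi} → row (5,2) (5,2)
{B/q/Stay/Lo, B/q/In/Lo} → row (5,5) (5,5)
{B/t/Stay/Hi, B/t/Stay/Lo, B/t/In/Hi, B/t/In/Lo} → row (0,8) (0,8)
That's 5 distinct rows out of 16 strategies.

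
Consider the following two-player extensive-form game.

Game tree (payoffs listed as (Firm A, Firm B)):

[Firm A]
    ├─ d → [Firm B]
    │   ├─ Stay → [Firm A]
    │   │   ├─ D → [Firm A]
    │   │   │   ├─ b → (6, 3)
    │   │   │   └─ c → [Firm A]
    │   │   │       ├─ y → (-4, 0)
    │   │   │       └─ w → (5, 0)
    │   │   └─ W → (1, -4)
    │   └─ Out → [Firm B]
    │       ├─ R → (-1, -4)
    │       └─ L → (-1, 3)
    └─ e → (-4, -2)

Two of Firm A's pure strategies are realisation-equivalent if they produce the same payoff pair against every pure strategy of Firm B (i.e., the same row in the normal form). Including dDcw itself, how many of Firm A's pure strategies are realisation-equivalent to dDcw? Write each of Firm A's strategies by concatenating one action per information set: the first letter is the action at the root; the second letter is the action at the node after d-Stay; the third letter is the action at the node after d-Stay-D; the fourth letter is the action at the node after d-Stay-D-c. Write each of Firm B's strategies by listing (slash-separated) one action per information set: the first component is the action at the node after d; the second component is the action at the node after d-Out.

1

Row for dDcw (columns Stay/R, Stay/L, Out/R, Out/L): (5,0) (5,0) (-1,-4) (-1,3).
Every one of Firm A's information sets is on the play path for some reply by Firm B when Firm A follows dDcw.
Changing the action at any of them therefore changes at least one column, so only dDcw itself gives this row.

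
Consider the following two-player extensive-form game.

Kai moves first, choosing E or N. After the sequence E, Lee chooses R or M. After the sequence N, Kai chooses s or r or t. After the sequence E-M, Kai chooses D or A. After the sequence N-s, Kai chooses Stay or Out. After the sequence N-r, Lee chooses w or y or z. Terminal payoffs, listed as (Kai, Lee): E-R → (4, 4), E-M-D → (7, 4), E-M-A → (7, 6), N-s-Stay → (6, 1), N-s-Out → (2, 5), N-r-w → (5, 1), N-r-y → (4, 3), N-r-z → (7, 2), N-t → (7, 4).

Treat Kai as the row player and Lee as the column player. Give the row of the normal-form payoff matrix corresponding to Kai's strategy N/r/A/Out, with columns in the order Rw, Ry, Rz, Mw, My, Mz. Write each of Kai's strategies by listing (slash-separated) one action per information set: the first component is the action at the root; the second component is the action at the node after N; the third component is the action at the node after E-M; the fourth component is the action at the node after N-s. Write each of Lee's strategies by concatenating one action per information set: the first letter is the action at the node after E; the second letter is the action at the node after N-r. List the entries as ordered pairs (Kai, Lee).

vs Rw: Kai plays N → Kai plays r at [N] → Lee plays w at [N-r] → (5, 1)
vs Ry: Kai plays N → Kai plays r at [N] → Lee plays y at [N-r] → (4, 3)
vs Rz: Kai plays N → Kai plays r at [N] → Lee plays z at [N-r] → (7, 2)
vs Mw: Kai plays N → Kai plays r at [N] → Lee plays w at [N-r] → (5, 1)
vs My: Kai plays N → Kai plays r at [N] → Lee plays y at [N-r] → (4, 3)
vs Mz: Kai plays N → Kai plays r at [N] → Lee plays z at [N-r] → (7, 2)

(5,1) (4,3) (7,2) (5,1) (4,3) (7,2)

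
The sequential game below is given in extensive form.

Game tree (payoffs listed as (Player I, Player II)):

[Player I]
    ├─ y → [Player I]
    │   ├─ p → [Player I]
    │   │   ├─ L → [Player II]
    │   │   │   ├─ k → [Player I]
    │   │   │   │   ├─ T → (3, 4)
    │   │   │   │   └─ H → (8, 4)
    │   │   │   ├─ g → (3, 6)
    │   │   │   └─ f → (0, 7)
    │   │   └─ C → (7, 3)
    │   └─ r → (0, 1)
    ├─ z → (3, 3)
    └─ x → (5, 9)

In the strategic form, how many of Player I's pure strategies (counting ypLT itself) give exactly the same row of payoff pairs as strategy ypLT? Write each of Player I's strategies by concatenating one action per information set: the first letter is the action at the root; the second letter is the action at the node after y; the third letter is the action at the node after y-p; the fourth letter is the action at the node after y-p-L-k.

Row for ypLT (columns k, g, f): (3,4) (3,6) (0,7).
Every one of Player I's information sets is on the play path for some reply by Player II when Player I follows ypLT.
Changing the action at any of them therefore changes at least one column, so only ypLT itself gives this row.

1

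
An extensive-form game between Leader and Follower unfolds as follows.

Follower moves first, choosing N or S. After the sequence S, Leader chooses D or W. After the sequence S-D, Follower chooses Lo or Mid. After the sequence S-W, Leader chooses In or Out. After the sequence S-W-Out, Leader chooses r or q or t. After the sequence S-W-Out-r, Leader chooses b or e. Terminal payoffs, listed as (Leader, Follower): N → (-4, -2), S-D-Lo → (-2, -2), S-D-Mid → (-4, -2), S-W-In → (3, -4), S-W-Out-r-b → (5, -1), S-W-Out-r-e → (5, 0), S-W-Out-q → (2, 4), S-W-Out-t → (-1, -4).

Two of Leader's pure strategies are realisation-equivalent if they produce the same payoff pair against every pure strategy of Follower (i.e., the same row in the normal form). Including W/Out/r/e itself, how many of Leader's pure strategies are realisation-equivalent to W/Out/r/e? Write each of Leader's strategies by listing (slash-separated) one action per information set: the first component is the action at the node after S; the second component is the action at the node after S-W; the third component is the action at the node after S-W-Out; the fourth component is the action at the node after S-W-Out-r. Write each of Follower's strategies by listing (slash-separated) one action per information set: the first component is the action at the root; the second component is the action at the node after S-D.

Row for W/Out/r/e (columns N/Lo, N/Mid, S/Lo, S/Mid): (-4,-2) (-4,-2) (5,0) (5,0).
Every one of Leader's information sets is on the play path for some reply by Follower when Leader follows W/Out/r/e.
Changing the action at any of them therefore changes at least one column, so only W/Out/r/e itself gives this row.

1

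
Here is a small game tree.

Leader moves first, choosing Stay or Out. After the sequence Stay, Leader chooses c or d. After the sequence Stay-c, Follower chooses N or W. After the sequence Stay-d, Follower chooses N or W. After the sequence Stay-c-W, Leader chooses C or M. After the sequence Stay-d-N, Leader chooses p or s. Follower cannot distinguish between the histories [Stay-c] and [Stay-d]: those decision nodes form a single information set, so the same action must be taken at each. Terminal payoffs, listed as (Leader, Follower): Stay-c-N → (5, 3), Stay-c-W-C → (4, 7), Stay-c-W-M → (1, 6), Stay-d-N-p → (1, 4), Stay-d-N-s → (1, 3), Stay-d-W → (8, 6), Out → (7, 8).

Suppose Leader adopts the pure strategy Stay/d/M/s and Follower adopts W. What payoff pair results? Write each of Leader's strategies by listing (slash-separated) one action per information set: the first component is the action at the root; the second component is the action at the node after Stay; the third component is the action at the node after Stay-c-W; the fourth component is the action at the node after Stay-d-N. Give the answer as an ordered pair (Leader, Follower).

Trace the play path from the root:
  Leader plays Stay
  Leader plays d at [Stay]
  Follower plays W at [Stay-d]
→ terminal payoff (8, 6).
(Leader's choice at the node after Stay-c-W is never reached on this path, so it doesn't affect the outcome.)

(8, 6)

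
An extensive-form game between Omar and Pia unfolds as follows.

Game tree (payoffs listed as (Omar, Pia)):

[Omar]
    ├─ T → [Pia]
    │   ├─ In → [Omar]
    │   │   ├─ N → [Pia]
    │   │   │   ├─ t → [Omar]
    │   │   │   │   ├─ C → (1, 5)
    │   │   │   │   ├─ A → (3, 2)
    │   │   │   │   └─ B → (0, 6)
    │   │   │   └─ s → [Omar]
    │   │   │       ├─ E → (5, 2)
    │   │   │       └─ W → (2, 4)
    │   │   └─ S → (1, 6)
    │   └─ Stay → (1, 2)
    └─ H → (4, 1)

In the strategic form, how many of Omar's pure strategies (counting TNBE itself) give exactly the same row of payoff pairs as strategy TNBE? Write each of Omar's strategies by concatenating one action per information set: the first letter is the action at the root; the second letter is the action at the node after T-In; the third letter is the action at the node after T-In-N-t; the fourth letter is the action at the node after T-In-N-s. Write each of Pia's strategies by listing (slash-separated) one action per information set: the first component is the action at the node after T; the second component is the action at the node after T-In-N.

Row for TNBE (columns In/t, In/s, Stay/t, Stay/s): (0,6) (5,2) (1,2) (1,2).
Every one of Omar's information sets is on the play path for some reply by Pia when Omar follows TNBE.
Changing the action at any of them therefore changes at least one column, so only TNBE itself gives this row.

1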